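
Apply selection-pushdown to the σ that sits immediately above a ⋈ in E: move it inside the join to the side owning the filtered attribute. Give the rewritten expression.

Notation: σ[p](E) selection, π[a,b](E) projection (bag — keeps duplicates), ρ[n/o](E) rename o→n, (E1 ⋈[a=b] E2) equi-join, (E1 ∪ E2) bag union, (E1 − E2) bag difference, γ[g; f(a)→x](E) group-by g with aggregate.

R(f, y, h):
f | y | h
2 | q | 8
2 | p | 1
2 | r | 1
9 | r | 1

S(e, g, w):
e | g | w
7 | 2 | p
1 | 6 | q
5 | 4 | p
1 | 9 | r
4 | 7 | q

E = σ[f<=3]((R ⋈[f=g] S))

σ filters on f, owned by the left side.
E' = (σ[f<=3](R) ⋈[f=g] S)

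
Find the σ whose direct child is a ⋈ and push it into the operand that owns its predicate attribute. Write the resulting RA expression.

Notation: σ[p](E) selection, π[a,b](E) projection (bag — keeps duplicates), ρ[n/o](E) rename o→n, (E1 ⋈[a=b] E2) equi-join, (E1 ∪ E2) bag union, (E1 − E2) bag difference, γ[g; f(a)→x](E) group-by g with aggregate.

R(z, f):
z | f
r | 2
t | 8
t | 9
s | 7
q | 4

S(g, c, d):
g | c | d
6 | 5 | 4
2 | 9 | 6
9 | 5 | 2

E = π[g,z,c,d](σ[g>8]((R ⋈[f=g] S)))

σ filters on g, owned by the right side.
E' = π[g,z,c,d]((R ⋈[f=g] σ[g>8](S)))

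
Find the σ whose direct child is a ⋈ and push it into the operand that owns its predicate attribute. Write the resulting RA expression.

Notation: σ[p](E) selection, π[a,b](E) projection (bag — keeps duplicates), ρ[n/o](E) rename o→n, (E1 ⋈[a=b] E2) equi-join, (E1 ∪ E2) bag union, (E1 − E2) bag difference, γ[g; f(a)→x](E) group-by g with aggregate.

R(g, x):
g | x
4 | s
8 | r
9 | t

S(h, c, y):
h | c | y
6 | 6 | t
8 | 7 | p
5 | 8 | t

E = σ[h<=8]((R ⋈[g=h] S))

σ filters on h, owned by the right side.
E' = (R ⋈[g=h] σ[h<=8](S))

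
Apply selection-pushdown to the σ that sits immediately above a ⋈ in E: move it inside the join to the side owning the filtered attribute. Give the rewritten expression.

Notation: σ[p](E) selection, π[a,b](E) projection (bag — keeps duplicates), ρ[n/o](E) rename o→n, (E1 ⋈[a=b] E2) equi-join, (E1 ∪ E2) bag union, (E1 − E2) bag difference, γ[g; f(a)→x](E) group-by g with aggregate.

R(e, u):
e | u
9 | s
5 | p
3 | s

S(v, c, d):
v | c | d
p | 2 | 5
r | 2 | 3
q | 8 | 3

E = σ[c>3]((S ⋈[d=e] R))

σ filters on c, owned by the left side.
E' = (σ[c>3](S) ⋈[d=e] R)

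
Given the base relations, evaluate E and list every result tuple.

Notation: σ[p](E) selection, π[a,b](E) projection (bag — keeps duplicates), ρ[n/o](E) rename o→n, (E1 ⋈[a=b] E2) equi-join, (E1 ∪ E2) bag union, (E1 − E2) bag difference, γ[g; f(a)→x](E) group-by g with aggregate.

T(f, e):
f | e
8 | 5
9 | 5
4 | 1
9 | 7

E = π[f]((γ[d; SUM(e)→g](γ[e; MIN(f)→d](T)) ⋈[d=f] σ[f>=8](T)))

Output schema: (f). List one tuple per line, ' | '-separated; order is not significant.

Stepwise |·|:
  T → 4
  γ[e; MIN(f)→d](T) → 3
  γ[d; SUM(e)→g](γ[e; MIN(f)→d](T)) → 3
  T → 4
  σ[f>=8](T) → 3
  (γ[d; SUM(e)→g](γ[e; MIN(f)→d](T)) ⋈[d=f] σ[f>=8](T)) → 3
  π[f]((γ[d; SUM(e)→g](γ[e; MIN(f)→d](T)) ⋈[d=f] σ[f>=8](T))) → 3

== RESULT ==
f
8
9
9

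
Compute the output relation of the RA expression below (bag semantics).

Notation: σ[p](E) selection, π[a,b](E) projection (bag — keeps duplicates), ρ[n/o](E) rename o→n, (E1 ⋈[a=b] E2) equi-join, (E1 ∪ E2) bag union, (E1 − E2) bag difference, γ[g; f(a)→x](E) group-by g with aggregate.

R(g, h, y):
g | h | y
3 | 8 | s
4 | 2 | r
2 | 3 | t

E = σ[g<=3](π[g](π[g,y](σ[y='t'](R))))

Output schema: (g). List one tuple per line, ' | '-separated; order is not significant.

Subexpression sizes:
  R → 3
  σ[y='t'](R) → 1
  π[g,y](σ[y='t'](R)) → 1
  π[g](π[g,y](σ[y='t'](R))) → 1
  σ[g<=3](π[g](π[g,y](σ[y='t'](R)))) → 1

== RESULT ==
g
2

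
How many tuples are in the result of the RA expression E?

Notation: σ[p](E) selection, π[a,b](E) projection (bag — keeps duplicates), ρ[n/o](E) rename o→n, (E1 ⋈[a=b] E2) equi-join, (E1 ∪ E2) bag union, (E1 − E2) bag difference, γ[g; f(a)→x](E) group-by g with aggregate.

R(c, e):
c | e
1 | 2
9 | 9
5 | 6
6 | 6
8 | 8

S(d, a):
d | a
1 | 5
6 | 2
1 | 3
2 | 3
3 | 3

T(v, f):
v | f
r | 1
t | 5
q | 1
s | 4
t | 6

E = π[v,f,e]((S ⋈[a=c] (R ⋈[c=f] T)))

Per-node cardinality:
  S → 5
  R → 5
  T → 5
  (R ⋈[c=f] T) → 4
  (S ⋈[a=c] (R ⋈[c=f] T)) → 1
  π[v,f,e]((S ⋈[a=c] (R ⋈[c=f] T))) → 1

|E| = 1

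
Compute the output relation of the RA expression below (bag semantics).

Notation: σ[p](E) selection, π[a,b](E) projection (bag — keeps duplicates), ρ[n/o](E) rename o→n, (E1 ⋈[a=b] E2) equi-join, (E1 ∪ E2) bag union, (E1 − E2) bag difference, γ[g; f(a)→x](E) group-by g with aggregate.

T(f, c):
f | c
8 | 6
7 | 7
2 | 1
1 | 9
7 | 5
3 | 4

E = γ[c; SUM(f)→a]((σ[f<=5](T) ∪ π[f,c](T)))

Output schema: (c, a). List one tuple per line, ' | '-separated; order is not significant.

Per-node cardinality:
  T → 6
  σ[f<=5](T) → 3
  T → 6
  π[f,c](T) → 6
  (σ[f<=5](T) ∪ π[f,c](T)) → 9
  γ[c; SUM(f)→a]((σ[f<=5](T) ∪ π[f,c](T))) → 6

== RESULT ==
c | a
1 | 4
4 | 6
5 | 7
6 | 8
7 | 7
9 | 2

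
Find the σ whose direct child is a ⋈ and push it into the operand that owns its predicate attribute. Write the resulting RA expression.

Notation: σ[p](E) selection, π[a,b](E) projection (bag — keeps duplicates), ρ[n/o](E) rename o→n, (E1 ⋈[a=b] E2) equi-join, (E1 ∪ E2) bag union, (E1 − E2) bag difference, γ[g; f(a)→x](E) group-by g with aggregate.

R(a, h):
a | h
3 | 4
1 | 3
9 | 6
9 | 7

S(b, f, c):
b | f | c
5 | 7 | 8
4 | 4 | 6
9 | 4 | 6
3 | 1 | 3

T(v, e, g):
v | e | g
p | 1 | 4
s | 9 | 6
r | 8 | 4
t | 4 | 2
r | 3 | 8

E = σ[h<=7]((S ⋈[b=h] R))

σ filters on h, owned by the right side.
E' = (S ⋈[b=h] σ[h<=7](R))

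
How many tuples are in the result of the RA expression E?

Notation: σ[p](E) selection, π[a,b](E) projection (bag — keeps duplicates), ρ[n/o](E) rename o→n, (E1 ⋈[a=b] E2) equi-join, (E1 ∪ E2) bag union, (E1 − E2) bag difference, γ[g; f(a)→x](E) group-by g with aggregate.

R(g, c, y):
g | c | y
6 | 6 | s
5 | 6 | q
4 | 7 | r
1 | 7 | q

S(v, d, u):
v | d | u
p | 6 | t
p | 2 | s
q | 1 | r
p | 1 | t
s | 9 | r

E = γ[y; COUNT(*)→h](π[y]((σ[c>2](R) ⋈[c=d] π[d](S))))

Per-node cardinality:
  R → 4
  σ[c>2](R) → 4
  S → 5
  π[d](S) → 5
  (σ[c>2](R) ⋈[c=d] π[d](S)) → 2
  π[y]((σ[c>2](R) ⋈[c=d] π[d](S))) → 2
  γ[y; COUNT(*)→h](π[y]((σ[c>2](R) ⋈[c=d] π[d](S)))) → 2

|E| = 2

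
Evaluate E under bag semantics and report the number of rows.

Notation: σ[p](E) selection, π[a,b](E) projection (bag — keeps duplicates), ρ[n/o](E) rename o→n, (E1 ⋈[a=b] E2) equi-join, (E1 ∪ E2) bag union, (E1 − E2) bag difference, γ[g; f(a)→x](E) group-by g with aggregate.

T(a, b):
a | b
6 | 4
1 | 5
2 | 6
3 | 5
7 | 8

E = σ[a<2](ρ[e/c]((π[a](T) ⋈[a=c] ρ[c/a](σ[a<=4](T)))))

Stepwise |·|:
  T → 5
  π[a](T) → 5
  T → 5
  σ[a<=4](T) → 3
  ρ[c/a](σ[a<=4](T)) → 3
  (π[a](T) ⋈[a=c] ρ[c/a](σ[a<=4](T))) → 3
  ρ[e/c]((π[a](T) ⋈[a=c] ρ[c/a](σ[a<=4](T)))) → 3
  σ[a<2](ρ[e/c]((π[a](T) ⋈[a=c] ρ[c/a](σ[a<=4](T))))) → 1

|E| = 1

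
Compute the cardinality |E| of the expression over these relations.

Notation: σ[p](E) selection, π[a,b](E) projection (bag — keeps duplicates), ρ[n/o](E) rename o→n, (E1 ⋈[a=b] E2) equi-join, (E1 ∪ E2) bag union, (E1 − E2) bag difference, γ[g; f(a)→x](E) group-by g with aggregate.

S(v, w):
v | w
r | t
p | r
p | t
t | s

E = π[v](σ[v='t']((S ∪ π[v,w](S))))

Subexpression sizes:
  S → 4
  S → 4
  π[v,w](S) → 4
  (S ∪ π[v,w](S)) → 8
  σ[v='t']((S ∪ π[v,w](S))) → 2
  π[v](σ[v='t']((S ∪ π[v,w](S)))) → 2

|E| = 2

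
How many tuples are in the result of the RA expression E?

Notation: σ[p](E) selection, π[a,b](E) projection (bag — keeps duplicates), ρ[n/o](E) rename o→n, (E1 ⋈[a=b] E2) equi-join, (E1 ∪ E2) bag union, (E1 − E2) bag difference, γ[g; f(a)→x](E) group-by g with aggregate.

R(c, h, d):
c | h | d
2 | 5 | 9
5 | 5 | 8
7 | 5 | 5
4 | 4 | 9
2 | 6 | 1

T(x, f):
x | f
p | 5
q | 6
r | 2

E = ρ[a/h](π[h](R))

Stepwise |·|:
  R → 5
  π[h](R) → 5
  ρ[a/h](π[h](R)) → 5

|E| = 5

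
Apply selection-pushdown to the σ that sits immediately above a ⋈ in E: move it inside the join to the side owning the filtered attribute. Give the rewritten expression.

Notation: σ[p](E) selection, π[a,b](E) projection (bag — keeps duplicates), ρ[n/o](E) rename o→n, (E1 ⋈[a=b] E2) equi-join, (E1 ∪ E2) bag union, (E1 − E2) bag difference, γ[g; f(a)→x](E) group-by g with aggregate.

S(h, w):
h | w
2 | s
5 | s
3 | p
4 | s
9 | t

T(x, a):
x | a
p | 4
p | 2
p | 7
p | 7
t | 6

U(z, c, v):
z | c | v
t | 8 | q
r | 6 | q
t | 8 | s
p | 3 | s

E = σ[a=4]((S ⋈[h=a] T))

σ filters on a, owned by the right side.
E' = (S ⋈[h=a] σ[a=4](T))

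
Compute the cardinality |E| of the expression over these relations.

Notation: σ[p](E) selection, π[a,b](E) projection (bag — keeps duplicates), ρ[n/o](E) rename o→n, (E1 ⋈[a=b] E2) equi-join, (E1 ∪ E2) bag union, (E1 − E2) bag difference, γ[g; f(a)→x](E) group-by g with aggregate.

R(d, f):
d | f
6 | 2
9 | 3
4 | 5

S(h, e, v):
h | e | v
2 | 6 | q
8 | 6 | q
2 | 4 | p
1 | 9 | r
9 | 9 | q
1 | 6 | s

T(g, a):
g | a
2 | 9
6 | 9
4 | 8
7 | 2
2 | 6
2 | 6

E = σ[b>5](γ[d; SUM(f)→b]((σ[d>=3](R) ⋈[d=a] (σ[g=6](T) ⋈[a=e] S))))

Stepwise |·|:
  R → 3
  σ[d>=3](R) → 3
  T → 6
  σ[g=6](T) → 1
  S → 6
  (σ[g=6](T) ⋈[a=e] S) → 2
  (σ[d>=3](R) ⋈[d=a] (σ[g=6](T) ⋈[a=e] S)) → 2
  γ[d; SUM(f)→b]((σ[d>=3](R) ⋈[d=a] (σ[g=6](T) ⋈[a=e] S))) → 1
  σ[b>5](γ[d; SUM(f)→b]((σ[d>=3](R) ⋈[d=a] (σ[g=6](T) ⋈[a=e] S)))) → 1

|E| = 1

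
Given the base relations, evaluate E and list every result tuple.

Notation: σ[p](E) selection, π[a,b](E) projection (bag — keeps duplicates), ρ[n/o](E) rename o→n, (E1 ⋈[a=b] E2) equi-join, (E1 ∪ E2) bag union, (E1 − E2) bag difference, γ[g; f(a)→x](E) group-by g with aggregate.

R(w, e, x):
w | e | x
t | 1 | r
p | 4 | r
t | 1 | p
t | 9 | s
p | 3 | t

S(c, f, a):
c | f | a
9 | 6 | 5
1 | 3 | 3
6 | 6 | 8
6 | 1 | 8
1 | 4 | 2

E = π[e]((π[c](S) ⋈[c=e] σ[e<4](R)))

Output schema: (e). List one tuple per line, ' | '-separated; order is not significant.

Stepwise |·|:
  S → 5
  π[c](S) → 5
  R → 5
  σ[e<4](R) → 3
  (π[c](S) ⋈[c=e] σ[e<4](R)) → 4
  π[e]((π[c](S) ⋈[c=e] σ[e<4](R))) → 4

== RESULT ==
e
1
1
1
1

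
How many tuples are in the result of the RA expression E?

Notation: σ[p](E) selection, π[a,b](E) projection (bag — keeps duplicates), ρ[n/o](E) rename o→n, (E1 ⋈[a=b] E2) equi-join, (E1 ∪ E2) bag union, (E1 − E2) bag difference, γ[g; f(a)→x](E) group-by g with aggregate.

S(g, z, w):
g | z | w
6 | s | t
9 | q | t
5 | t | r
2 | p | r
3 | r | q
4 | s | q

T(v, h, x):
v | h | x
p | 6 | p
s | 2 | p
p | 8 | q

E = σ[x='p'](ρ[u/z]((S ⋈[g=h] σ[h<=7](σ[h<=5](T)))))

Per-node cardinality:
  S → 6
  T → 3
  σ[h<=5](T) → 1
  σ[h<=7](σ[h<=5](T)) → 1
  (S ⋈[g=h] σ[h<=7](σ[h<=5](T))) → 1
  ρ[u/z]((S ⋈[g=h] σ[h<=7](σ[h<=5](T)))) → 1
  σ[x='p'](ρ[u/z]((S ⋈[g=h] σ[h<=7](σ[h<=5](T))))) → 1

|E| = 1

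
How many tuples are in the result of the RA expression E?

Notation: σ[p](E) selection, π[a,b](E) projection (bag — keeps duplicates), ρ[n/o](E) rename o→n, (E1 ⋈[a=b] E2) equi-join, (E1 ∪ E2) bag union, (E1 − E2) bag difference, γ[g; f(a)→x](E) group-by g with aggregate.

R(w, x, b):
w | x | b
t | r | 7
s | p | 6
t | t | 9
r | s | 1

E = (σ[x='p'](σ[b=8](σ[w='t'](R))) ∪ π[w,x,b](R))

Row counts bottom-up:
  R → 4
  σ[w='t'](R) → 2
  σ[b=8](σ[w='t'](R)) → 0
  σ[x='p'](σ[b=8](σ[w='t'](R))) → 0
  R → 4
  π[w,x,b](R) → 4
  (σ[x='p'](σ[b=8](σ[w='t'](R))) ∪ π[w,x,b](R)) → 4

|E| = 4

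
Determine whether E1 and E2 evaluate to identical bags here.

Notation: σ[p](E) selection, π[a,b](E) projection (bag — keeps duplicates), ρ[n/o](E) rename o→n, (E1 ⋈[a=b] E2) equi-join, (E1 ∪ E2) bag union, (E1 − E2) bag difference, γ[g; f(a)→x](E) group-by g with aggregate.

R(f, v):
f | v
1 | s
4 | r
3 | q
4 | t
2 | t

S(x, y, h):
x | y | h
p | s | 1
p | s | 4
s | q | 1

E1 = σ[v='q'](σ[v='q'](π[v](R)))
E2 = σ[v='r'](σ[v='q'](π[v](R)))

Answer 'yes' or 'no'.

E1 per-node cardinality:
  R → 5
  π[v](R) → 5
  σ[v='q'](π[v](R)) → 1
  σ[v='q'](σ[v='q'](π[v](R))) → 1
E2 per-node cardinality:
  R → 5
  π[v](R) → 5
  σ[v='q'](π[v](R)) → 1
  σ[v='r'](σ[v='q'](π[v](R))) → 0

E1 result:
v
q
E2 result:
v
(0 rows)
Witness: ('q',) appears 1× in E1 but 0× in E2.

no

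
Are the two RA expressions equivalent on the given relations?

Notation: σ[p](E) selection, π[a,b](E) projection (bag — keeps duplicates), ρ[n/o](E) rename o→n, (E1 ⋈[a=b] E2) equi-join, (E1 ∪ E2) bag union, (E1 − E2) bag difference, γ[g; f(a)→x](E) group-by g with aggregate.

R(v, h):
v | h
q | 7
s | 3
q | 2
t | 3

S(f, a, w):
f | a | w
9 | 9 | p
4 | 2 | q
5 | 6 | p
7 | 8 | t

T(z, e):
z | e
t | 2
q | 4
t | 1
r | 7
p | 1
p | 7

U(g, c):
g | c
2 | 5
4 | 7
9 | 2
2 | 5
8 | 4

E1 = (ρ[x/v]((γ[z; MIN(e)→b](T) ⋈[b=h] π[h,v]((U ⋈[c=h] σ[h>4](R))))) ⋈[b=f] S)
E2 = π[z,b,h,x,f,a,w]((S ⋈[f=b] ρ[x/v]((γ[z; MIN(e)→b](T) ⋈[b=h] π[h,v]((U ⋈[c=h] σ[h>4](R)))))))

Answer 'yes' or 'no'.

E1 subexpression sizes:
  T → 6
  γ[z; MIN(e)→b](T) → 4
  U → 5
  R → 4
  σ[h>4](R) → 1
  (U ⋈[c=h] σ[h>4](R)) → 1
  π[h,v]((U ⋈[c=h] σ[h>4](R))) → 1
  (γ[z; MIN(e)→b](T) ⋈[b=h] π[h,v]((U ⋈[c=h] σ[h>4](R)))) → 1
  ρ[x/v]((γ[z; MIN(e)→b](T) ⋈[b=h] π[h,v]((U ⋈[c=h] σ[h>4](R))))) → 1
  S → 4
  (ρ[x/v]((γ[z; MIN(e)→b](T) ⋈[b=h] π[h,v]((U ⋈[c=h] σ[h>4](R))))) ⋈[b=f] S) → 1
E2 subexpression sizes:
  S → 4
  T → 6
  γ[z; MIN(e)→b](T) → 4
  U → 5
  R → 4
  σ[h>4](R) → 1
  (U ⋈[c=h] σ[h>4](R)) → 1
  π[h,v]((U ⋈[c=h] σ[h>4](R))) → 1
  (γ[z; MIN(e)→b](T) ⋈[b=h] π[h,v]((U ⋈[c=h] σ[h>4](R)))) → 1
  ρ[x/v]((γ[z; MIN(e)→b](T) ⋈[b=h] π[h,v]((U ⋈[c=h] σ[h>4](R))))) → 1
  (S ⋈[f=b] ρ[x/v]((γ[z; MIN(e)→b](T) ⋈[b=h] π[h,v]((U ⋈[c=h] σ[h>4](R)))))) → 1
  π[z,b,h,x,f,a,w]((S ⋈[f=b] ρ[x/v]((γ[z; MIN(e)→b](T) ⋈[b=h] π[h,v]((U ⋈[c=h] σ[h>4](R))))))) → 1

E1 and E2 produce the same multiset:
z | b | h | x | f | a | w
r | 7 | 7 | q | 7 | 8 | t

yes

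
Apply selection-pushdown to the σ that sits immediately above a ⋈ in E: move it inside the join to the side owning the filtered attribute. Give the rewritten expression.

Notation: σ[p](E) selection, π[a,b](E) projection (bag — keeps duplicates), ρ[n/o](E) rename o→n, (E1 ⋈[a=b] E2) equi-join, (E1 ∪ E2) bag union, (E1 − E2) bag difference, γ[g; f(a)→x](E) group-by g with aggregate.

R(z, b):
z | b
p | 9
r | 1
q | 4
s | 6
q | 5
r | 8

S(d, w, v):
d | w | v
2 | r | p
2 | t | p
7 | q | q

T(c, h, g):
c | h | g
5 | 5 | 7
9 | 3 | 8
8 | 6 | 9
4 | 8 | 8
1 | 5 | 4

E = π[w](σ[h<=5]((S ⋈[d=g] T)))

σ filters on h, owned by the right side.
E' = π[w]((S ⋈[d=g] σ[h<=5](T)))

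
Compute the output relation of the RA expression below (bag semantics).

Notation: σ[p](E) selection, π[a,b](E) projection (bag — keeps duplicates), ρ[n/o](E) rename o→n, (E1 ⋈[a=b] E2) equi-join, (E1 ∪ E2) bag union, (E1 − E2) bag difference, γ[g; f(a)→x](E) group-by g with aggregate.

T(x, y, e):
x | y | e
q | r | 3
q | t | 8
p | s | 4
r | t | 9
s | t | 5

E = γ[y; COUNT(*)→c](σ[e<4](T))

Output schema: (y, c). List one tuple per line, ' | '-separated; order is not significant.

Row counts bottom-up:
  T → 5
  σ[e<4](T) → 1
  γ[y; COUNT(*)→c](σ[e<4](T)) → 1

== RESULT ==
y | c
r | 1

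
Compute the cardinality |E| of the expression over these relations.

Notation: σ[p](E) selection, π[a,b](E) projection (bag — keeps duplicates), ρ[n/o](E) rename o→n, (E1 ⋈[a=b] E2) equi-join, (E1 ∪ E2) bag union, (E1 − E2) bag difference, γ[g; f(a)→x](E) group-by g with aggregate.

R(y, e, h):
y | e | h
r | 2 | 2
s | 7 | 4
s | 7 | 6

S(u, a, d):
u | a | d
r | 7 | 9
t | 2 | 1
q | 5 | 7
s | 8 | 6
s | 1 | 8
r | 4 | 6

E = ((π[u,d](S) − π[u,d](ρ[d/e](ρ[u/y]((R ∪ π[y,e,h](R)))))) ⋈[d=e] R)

Stepwise |·|:
  S → 6
  π[u,d](S) → 6
  R → 3
  R → 3
  π[y,e,h](R) → 3
  (R ∪ π[y,e,h](R)) → 6
  ρ[u/y]((R ∪ π[y,e,h](R))) → 6
  ρ[d/e](ρ[u/y]((R ∪ π[y,e,h](R)))) → 6
  π[u,d](ρ[d/e](ρ[u/y]((R ∪ π[y,e,h](R))))) → 6
  (π[u,d](S) − π[u,d](ρ[d/e](ρ[u/y]((R ∪ π[y,e,h](R)))))) → 6
  R → 3
  ((π[u,d](S) − π[u,d](ρ[d/e](ρ[u/y]((R ∪ π[y,e,h](R)))))) ⋈[d=e] R) → 2

|E| = 2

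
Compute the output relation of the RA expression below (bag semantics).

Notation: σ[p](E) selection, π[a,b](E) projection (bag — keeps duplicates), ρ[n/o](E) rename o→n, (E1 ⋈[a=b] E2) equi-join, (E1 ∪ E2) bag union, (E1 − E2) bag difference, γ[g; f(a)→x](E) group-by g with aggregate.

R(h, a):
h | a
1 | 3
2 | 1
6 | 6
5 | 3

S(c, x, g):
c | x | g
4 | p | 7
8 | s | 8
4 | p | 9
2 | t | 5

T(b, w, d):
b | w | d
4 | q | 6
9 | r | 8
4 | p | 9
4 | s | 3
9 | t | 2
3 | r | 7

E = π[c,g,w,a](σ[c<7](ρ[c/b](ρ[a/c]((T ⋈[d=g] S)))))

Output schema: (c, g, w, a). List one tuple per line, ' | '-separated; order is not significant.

Per-node cardinality:
  T → 6
  S → 4
  (T ⋈[d=g] S) → 3
  ρ[a/c]((T ⋈[d=g] S)) → 3
  ρ[c/b](ρ[a/c]((T ⋈[d=g] S))) → 3
  σ[c<7](ρ[c/b](ρ[a/c]((T ⋈[d=g] S)))) → 2
  π[c,g,w,a](σ[c<7](ρ[c/b](ρ[a/c]((T ⋈[d=g] S))))) → 2

== RESULT ==
c | g | w | a
3 | 7 | r | 4
4 | 9 | p | 4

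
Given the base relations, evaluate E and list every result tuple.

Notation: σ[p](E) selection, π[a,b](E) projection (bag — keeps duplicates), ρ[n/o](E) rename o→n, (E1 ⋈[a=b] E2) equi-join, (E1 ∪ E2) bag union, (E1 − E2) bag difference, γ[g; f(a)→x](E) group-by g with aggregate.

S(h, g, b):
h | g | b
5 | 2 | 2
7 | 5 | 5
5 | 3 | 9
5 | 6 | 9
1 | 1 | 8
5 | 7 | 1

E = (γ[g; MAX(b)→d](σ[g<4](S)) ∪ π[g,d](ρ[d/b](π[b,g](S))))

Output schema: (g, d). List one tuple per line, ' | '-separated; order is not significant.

Stepwise |·|:
  S → 6
  σ[g<4](S) → 3
  γ[g; MAX(b)→d](σ[g<4](S)) → 3
  S → 6
  π[b,g](S) → 6
  ρ[d/b](π[b,g](S)) → 6
  π[g,d](ρ[d/b](π[b,g](S))) → 6
  (γ[g; MAX(b)→d](σ[g<4](S)) ∪ π[g,d](ρ[d/b](π[b,g](S)))) → 9

== RESULT ==
g | d
1 | 8
1 | 8
2 | 2
2 | 2
3 | 9
3 | 9
5 | 5
6 | 9
7 | 1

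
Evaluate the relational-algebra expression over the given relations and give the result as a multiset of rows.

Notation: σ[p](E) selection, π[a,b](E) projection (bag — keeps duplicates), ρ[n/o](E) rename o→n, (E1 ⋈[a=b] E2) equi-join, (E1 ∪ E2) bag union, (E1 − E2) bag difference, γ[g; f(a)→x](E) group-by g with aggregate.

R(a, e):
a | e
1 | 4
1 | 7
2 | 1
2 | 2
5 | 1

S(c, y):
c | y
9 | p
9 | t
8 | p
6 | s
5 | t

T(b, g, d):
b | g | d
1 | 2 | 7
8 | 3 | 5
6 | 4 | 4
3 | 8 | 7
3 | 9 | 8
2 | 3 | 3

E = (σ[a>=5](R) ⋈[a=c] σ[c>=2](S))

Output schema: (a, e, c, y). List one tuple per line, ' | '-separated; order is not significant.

Row counts bottom-up:
  R → 5
  σ[a>=5](R) → 1
  S → 5
  σ[c>=2](S) → 5
  (σ[a>=5](R) ⋈[a=c] σ[c>=2](S)) → 1

== RESULT ==
a | e | c | y
5 | 1 | 5 | t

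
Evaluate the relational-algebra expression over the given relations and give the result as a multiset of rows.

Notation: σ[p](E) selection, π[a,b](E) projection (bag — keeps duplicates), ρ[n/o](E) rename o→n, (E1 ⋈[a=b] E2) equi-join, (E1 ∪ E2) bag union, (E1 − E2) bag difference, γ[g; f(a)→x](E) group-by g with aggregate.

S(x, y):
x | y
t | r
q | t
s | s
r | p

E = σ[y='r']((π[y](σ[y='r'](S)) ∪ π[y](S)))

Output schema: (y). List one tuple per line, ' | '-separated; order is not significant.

Row counts bottom-up:
  S → 4
  σ[y='r'](S) → 1
  π[y](σ[y='r'](S)) → 1
  S → 4
  π[y](S) → 4
  (π[y](σ[y='r'](S)) ∪ π[y](S)) → 5
  σ[y='r']((π[y](σ[y='r'](S)) ∪ π[y](S))) → 2

== RESULT ==
y
r
r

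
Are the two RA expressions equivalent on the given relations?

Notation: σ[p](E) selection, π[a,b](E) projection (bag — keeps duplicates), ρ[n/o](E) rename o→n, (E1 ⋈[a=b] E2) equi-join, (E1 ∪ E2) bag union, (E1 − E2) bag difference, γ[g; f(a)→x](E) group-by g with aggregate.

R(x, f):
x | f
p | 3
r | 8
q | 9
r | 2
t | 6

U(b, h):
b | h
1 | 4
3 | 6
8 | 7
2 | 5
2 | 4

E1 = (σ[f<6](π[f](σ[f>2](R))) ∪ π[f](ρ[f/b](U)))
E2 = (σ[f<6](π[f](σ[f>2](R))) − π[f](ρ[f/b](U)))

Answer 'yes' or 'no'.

E1 per-node cardinality:
  R → 5
  σ[f>2](R) → 4
  π[f](σ[f>2](R)) → 4
  σ[f<6](π[f](σ[f>2](R))) → 1
  U → 5
  ρ[f/b](U) → 5
  π[f](ρ[f/b](U)) → 5
  (σ[f<6](π[f](σ[f>2](R))) ∪ π[f](ρ[f/b](U))) → 6
E2 per-node cardinality:
  R → 5
  σ[f>2](R) → 4
  π[f](σ[f>2](R)) → 4
  σ[f<6](π[f](σ[f>2](R))) → 1
  U → 5
  ρ[f/b](U) → 5
  π[f](ρ[f/b](U)) → 5
  (σ[f<6](π[f](σ[f>2](R))) − π[f](ρ[f/b](U))) → 0

E1 result:
f
1
2
2
3
3
8
E2 result:
f
(0 rows)
Witness: (1,) appears 1× in E1 but 0× in E2.

no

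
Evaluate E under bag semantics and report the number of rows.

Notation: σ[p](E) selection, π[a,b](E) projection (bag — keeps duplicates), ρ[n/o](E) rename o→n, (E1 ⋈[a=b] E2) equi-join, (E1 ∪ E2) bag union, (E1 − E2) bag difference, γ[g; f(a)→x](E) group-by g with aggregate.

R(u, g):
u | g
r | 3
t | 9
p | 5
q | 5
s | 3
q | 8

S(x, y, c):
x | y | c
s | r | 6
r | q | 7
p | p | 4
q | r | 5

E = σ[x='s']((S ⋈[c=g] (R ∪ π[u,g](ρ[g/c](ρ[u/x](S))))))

Subexpression sizes:
  S → 4
  R → 6
  S → 4
  ρ[u/x](S) → 4
  ρ[g/c](ρ[u/x](S)) → 4
  π[u,g](ρ[g/c](ρ[u/x](S))) → 4
  (R ∪ π[u,g](ρ[g/c](ρ[u/x](S)))) → 10
  (S ⋈[c=g] (R ∪ π[u,g](ρ[g/c](ρ[u/x](S))))) → 6
  σ[x='s']((S ⋈[c=g] (R ∪ π[u,g](ρ[g/c](ρ[u/x](S)))))) → 1

|E| = 1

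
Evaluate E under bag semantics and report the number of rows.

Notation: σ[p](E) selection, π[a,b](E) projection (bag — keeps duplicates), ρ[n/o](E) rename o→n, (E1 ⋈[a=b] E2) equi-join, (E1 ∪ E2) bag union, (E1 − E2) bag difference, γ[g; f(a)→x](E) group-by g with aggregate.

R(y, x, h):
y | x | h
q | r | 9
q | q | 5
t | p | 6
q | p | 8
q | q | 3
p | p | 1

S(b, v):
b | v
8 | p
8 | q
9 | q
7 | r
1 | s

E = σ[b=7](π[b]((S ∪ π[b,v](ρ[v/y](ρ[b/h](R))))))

Per-node cardinality:
  S → 5
  R → 6
  ρ[b/h](R) → 6
  ρ[v/y](ρ[b/h](R)) → 6
  π[b,v](ρ[v/y](ρ[b/h](R))) → 6
  (S ∪ π[b,v](ρ[v/y](ρ[b/h](R)))) → 11
  π[b]((S ∪ π[b,v](ρ[v/y](ρ[b/h](R))))) → 11
  σ[b=7](π[b]((S ∪ π[b,v](ρ[v/y](ρ[b/h](R)))))) → 1

|E| = 1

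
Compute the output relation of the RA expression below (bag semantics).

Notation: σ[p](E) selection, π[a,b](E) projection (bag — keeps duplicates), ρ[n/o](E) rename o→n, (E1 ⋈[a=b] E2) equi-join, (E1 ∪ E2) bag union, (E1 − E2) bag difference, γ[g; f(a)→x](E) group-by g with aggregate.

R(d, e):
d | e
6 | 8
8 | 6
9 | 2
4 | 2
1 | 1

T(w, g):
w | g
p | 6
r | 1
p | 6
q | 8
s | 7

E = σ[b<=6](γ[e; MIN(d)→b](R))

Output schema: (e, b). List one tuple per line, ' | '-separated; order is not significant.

Row counts bottom-up:
  R → 5
  γ[e; MIN(d)→b](R) → 4
  σ[b<=6](γ[e; MIN(d)→b](R)) → 3

== RESULT ==
e | b
1 | 1
2 | 4
8 | 6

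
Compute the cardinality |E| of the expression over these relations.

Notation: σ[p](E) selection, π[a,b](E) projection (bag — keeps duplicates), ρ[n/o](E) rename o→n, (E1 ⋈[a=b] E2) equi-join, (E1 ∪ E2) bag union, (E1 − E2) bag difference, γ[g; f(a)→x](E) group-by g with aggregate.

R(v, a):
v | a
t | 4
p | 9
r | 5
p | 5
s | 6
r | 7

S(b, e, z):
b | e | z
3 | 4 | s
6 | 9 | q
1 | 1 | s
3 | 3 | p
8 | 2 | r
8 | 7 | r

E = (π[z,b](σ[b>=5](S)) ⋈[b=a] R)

Per-node cardinality:
  S → 6
  σ[b>=5](S) → 3
  π[z,b](σ[b>=5](S)) → 3
  R → 6
  (π[z,b](σ[b>=5](S)) ⋈[b=a] R) → 1

|E| = 1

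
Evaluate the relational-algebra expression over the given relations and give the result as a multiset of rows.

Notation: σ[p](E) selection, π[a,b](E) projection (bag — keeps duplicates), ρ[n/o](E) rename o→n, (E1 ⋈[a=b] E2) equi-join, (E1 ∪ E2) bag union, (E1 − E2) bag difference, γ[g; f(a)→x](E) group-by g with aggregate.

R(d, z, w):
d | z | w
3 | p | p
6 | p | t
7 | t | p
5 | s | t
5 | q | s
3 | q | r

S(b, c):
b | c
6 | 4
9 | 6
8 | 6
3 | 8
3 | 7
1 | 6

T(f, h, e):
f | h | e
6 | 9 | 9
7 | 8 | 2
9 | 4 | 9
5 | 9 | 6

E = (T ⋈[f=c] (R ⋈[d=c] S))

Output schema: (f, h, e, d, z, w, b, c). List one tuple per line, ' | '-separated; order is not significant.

Subexpression sizes:
  T → 4
  R → 6
  S → 6
  (R ⋈[d=c] S) → 4
  (T ⋈[f=c] (R ⋈[d=c] S)) → 4

== RESULT ==
f | h | e | d | z | w | b | c
6 | 9 | 9 | 6 | p | t | 1 | 6
6 | 9 | 9 | 6 | p | t | 8 | 6
6 | 9 | 9 | 6 | p | t | 9 | 6
7 | 8 | 2 | 7 | t | p | 3 | 7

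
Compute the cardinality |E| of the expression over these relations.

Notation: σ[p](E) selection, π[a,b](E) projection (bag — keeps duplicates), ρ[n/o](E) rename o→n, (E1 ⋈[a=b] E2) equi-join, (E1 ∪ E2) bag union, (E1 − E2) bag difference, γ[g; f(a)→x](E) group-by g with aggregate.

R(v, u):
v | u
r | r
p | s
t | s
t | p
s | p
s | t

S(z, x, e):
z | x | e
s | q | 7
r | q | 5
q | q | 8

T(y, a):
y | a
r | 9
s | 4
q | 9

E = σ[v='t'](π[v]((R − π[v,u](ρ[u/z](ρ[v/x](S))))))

Per-node cardinality:
  R → 6
  S → 3
  ρ[v/x](S) → 3
  ρ[u/z](ρ[v/x](S)) → 3
  π[v,u](ρ[u/z](ρ[v/x](S))) → 3
  (R − π[v,u](ρ[u/z](ρ[v/x](S)))) → 6
  π[v]((R − π[v,u](ρ[u/z](ρ[v/x](S))))) → 6
  σ[v='t'](π[v]((R − π[v,u](ρ[u/z](ρ[v/x](S)))))) → 2

|E| = 2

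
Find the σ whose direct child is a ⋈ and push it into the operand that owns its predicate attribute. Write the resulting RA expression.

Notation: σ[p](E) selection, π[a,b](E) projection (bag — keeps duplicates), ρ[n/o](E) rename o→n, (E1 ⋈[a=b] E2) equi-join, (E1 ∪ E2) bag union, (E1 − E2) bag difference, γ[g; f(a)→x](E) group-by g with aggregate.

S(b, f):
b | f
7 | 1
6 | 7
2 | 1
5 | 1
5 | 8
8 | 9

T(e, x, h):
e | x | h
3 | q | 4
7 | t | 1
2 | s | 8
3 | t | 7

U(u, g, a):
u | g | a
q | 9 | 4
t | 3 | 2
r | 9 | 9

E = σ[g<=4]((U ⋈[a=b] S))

σ filters on g, owned by the left side.
E' = (σ[g<=4](U) ⋈[a=b] S)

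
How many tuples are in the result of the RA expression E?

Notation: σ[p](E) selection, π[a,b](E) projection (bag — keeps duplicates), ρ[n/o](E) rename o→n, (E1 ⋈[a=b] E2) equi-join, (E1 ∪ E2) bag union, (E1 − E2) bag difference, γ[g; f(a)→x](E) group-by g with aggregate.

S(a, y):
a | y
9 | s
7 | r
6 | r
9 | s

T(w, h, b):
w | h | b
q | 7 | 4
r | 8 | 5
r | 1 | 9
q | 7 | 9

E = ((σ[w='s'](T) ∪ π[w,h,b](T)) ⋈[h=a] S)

Row counts bottom-up:
  T → 4
  σ[w='s'](T) → 0
  T → 4
  π[w,h,b](T) → 4
  (σ[w='s'](T) ∪ π[w,h,b](T)) → 4
  S → 4
  ((σ[w='s'](T) ∪ π[w,h,b](T)) ⋈[h=a] S) → 2

|E| = 2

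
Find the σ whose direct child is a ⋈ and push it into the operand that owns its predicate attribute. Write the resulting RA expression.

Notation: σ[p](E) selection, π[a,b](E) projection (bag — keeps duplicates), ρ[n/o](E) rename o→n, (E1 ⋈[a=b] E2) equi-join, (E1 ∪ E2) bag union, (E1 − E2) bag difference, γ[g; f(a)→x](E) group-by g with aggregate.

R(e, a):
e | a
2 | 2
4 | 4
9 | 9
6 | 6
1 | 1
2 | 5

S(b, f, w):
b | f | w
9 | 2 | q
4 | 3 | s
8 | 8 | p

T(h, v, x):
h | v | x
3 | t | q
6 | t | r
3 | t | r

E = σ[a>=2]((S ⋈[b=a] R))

σ filters on a, owned by the right side.
E' = (S ⋈[b=a] σ[a>=2](R))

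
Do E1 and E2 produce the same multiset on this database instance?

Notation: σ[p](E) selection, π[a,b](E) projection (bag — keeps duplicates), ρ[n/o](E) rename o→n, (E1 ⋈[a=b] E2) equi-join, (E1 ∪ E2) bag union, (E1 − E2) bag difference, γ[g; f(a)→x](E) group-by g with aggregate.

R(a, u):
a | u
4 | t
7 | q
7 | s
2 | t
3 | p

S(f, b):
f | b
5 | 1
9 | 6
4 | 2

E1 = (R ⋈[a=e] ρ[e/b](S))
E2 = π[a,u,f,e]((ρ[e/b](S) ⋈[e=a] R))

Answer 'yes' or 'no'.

E1 per-node cardinality:
  R → 5
  S → 3
  ρ[e/b](S) → 3
  (R ⋈[a=e] ρ[e/b](S)) → 1
E2 per-node cardinality:
  S → 3
  ρ[e/b](S) → 3
  R → 5
  (ρ[e/b](S) ⋈[e=a] R) → 1
  π[a,u,f,e]((ρ[e/b](S) ⋈[e=a] R)) → 1

E1 and E2 produce the same multiset:
a | u | f | e
2 | t | 4 | 2

yes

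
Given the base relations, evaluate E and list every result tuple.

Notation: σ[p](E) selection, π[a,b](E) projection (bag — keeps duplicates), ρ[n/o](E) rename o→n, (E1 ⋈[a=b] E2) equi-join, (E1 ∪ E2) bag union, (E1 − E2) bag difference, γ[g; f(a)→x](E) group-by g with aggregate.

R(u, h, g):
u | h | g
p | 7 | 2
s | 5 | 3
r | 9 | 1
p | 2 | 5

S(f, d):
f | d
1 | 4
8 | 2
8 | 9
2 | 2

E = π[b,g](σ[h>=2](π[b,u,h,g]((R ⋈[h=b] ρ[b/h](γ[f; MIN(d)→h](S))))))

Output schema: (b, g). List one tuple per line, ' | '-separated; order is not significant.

Row counts bottom-up:
  R → 4
  S → 4
  γ[f; MIN(d)→h](S) → 3
  ρ[b/h](γ[f; MIN(d)→h](S)) → 3
  (R ⋈[h=b] ρ[b/h](γ[f; MIN(d)→h](S))) → 2
  π[b,u,h,g]((R ⋈[h=b] ρ[b/h](γ[f; MIN(d)→h](S)))) → 2
  σ[h>=2](π[b,u,h,g]((R ⋈[h=b] ρ[b/h](γ[f; MIN(d)→h](S))))) → 2
  π[b,g](σ[h>=2](π[b,u,h,g]((R ⋈[h=b] ρ[b/h](γ[f; MIN(d)→h](S)))))) → 2

== RESULT ==
b | g
2 | 5
2 | 5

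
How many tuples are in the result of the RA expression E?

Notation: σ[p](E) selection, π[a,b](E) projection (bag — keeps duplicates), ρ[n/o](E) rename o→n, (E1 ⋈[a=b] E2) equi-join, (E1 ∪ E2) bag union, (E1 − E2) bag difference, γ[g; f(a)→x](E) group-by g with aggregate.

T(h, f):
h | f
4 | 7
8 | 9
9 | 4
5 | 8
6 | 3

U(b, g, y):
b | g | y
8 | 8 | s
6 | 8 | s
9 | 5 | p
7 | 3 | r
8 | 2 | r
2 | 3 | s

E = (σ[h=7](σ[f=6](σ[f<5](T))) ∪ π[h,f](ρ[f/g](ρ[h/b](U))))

Per-node cardinality:
  T → 5
  σ[f<5](T) → 2
  σ[f=6](σ[f<5](T)) → 0
  σ[h=7](σ[f=6](σ[f<5](T))) → 0
  U → 6
  ρ[h/b](U) → 6
  ρ[f/g](ρ[h/b](U)) → 6
  π[h,f](ρ[f/g](ρ[h/b](U))) → 6
  (σ[h=7](σ[f=6](σ[f<5](T))) ∪ π[h,f](ρ[f/g](ρ[h/b](U)))) → 6

|E| = 6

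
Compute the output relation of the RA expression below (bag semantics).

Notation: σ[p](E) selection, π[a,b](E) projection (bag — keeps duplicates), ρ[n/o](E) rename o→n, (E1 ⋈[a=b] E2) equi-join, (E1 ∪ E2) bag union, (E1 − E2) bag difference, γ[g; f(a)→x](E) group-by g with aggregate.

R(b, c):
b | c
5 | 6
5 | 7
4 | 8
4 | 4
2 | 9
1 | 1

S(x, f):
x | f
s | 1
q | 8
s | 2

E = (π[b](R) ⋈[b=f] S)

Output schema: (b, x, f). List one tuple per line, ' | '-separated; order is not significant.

Stepwise |·|:
  R → 6
  π[b](R) → 6
  S → 3
  (π[b](R) ⋈[b=f] S) → 2

== RESULT ==
b | x | f
1 | s | 1
2 | s | 2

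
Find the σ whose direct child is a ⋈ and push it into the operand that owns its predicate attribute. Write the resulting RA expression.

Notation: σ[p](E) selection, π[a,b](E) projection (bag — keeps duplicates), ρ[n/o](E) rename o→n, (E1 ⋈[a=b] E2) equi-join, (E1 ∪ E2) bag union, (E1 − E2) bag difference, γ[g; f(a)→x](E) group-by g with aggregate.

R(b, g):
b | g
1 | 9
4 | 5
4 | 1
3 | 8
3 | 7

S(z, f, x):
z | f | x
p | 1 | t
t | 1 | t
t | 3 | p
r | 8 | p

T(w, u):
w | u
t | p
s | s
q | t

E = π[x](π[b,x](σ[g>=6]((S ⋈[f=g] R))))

σ filters on g, owned by the right side.
E' = π[x](π[b,x]((S ⋈[f=g] σ[g>=6](R))))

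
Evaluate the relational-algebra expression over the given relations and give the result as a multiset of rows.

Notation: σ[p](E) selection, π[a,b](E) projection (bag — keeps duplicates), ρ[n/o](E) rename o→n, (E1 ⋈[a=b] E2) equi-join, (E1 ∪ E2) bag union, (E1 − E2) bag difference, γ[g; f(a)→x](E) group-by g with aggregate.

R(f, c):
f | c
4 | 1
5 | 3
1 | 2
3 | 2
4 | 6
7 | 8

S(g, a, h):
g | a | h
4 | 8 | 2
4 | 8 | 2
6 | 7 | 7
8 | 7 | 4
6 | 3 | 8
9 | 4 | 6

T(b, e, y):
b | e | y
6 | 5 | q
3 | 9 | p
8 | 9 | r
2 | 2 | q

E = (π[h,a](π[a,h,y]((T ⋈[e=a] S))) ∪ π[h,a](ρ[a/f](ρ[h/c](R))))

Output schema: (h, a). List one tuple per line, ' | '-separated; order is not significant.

Per-node cardinality:
  T → 4
  S → 6
  (T ⋈[e=a] S) → 0
  π[a,h,y]((T ⋈[e=a] S)) → 0
  π[h,a](π[a,h,y]((T ⋈[e=a] S))) → 0
  R → 6
  ρ[h/c](R) → 6
  ρ[a/f](ρ[h/c](R)) → 6
  π[h,a](ρ[a/f](ρ[h/c](R))) → 6
  (π[h,a](π[a,h,y]((T ⋈[e=a] S))) ∪ π[h,a](ρ[a/f](ρ[h/c](R)))) → 6

== RESULT ==
h | a
1 | 4
2 | 1
2 | 3
3 | 5
6 | 4
8 | 7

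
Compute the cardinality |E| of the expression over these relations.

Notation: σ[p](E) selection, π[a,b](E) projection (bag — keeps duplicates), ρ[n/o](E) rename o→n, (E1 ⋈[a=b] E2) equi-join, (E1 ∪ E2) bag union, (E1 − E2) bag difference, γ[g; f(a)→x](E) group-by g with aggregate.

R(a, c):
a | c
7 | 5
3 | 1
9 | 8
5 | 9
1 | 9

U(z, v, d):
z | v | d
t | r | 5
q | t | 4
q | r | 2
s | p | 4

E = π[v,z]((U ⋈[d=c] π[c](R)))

Stepwise |·|:
  U → 4
  R → 5
  π[c](R) → 5
  (U ⋈[d=c] π[c](R)) → 1
  π[v,z]((U ⋈[d=c] π[c](R))) → 1

|E| = 1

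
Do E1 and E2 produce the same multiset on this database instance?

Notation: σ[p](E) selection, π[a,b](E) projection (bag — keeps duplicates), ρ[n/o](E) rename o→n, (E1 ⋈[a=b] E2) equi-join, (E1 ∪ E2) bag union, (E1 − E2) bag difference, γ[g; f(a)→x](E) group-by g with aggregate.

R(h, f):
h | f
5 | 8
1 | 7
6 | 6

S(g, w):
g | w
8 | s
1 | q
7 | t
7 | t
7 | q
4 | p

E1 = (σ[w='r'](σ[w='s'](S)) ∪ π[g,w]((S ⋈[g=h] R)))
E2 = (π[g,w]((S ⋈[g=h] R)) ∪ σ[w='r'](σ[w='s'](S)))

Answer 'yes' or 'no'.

E1 stepwise |·|:
  S → 6
  σ[w='s'](S) → 1
  σ[w='r'](σ[w='s'](S)) → 0
  S → 6
  R → 3
  (S ⋈[g=h] R) → 1
  π[g,w]((S ⋈[g=h] R)) → 1
  (σ[w='r'](σ[w='s'](S)) ∪ π[g,w]((S ⋈[g=h] R))) → 1
E2 stepwise |·|:
  S → 6
  R → 3
  (S ⋈[g=h] R) → 1
  π[g,w]((S ⋈[g=h] R)) → 1
  S → 6
  σ[w='s'](S) → 1
  σ[w='r'](σ[w='s'](S)) → 0
  (π[g,w]((S ⋈[g=h] R)) ∪ σ[w='r'](σ[w='s'](S))) → 1

E1 and E2 produce the same multiset:
g | w
1 | q

yes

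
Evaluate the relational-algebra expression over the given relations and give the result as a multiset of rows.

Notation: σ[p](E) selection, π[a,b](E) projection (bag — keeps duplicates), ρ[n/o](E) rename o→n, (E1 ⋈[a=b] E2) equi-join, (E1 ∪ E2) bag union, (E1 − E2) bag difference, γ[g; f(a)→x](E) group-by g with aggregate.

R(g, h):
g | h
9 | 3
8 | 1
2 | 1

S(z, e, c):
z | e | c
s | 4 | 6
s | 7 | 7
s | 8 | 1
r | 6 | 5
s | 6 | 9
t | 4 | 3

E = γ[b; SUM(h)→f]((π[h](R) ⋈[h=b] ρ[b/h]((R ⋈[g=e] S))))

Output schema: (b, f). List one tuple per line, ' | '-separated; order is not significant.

Per-node cardinality:
  R → 3
  π[h](R) → 3
  R → 3
  S → 6
  (R ⋈[g=e] S) → 1
  ρ[b/h]((R ⋈[g=e] S)) → 1
  (π[h](R) ⋈[h=b] ρ[b/h]((R ⋈[g=e] S))) → 2
  γ[b; SUM(h)→f]((π[h](R) ⋈[h=b] ρ[b/h]((R ⋈[g=e] S)))) → 1

== RESULT ==
b | f
1 | 2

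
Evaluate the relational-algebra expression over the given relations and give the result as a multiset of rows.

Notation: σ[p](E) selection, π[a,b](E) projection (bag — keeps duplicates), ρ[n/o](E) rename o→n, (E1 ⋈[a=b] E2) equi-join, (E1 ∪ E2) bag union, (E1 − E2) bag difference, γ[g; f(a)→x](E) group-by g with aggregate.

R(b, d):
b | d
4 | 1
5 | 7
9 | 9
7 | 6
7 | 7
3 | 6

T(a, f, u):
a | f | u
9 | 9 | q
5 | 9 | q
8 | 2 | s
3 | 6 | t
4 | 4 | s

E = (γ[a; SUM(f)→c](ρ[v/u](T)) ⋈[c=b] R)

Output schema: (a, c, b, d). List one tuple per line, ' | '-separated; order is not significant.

Subexpression sizes:
  T → 5
  ρ[v/u](T) → 5
  γ[a; SUM(f)→c](ρ[v/u](T)) → 5
  R → 6
  (γ[a; SUM(f)→c](ρ[v/u](T)) ⋈[c=b] R) → 3

== RESULT ==
a | c | b | d
4 | 4 | 4 | 1
5 | 9 | 9 | 9
9 | 9 | 9 | 9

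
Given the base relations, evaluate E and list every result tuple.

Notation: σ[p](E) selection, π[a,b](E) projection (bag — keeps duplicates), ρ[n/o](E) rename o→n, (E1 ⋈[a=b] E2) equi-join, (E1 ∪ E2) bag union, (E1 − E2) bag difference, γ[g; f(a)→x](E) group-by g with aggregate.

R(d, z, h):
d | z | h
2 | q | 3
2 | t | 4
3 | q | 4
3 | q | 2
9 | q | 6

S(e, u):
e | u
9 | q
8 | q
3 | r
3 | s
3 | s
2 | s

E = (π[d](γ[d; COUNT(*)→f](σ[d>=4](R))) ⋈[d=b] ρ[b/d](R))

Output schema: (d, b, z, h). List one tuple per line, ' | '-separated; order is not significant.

Subexpression sizes:
  R → 5
  σ[d>=4](R) → 1
  γ[d; COUNT(*)→f](σ[d>=4](R)) → 1
  π[d](γ[d; COUNT(*)→f](σ[d>=4](R))) → 1
  R → 5
  ρ[b/d](R) → 5
  (π[d](γ[d; COUNT(*)→f](σ[d>=4](R))) ⋈[d=b] ρ[b/d](R)) → 1

== RESULT ==
d | b | z | h
9 | 9 | q | 6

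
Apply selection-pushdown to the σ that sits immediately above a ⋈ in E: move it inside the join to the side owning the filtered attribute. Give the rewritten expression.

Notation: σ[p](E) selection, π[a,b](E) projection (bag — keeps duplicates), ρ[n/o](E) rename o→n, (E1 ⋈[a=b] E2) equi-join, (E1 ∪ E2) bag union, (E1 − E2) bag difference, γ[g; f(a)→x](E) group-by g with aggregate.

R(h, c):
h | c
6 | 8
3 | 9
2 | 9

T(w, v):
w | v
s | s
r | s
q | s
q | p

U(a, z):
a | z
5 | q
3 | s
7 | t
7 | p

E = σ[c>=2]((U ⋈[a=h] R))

σ filters on c, owned by the right side.
E' = (U ⋈[a=h] σ[c>=2](R))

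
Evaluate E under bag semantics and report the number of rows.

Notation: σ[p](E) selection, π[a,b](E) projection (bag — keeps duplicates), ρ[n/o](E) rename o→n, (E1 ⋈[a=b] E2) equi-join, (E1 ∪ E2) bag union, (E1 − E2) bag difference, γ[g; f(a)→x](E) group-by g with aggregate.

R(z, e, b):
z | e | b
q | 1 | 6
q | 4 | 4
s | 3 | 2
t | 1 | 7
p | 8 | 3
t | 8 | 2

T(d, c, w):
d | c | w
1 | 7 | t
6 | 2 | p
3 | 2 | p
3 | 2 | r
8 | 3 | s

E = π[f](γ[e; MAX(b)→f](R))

Per-node cardinality:
  R → 6
  γ[e; MAX(b)→f](R) → 4
  π[f](γ[e; MAX(b)→f](R)) → 4

|E| = 4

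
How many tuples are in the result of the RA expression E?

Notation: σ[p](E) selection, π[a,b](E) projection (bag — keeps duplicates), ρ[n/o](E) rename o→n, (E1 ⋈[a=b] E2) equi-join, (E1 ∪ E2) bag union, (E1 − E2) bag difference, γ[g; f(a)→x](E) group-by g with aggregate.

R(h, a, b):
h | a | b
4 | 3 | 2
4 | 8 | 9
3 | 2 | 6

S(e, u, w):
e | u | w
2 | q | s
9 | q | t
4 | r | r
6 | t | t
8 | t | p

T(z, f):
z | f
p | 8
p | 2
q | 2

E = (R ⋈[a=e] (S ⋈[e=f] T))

Per-node cardinality:
  R → 3
  S → 5
  T → 3
  (S ⋈[e=f] T) → 3
  (R ⋈[a=e] (S ⋈[e=f] T)) → 3

|E| = 3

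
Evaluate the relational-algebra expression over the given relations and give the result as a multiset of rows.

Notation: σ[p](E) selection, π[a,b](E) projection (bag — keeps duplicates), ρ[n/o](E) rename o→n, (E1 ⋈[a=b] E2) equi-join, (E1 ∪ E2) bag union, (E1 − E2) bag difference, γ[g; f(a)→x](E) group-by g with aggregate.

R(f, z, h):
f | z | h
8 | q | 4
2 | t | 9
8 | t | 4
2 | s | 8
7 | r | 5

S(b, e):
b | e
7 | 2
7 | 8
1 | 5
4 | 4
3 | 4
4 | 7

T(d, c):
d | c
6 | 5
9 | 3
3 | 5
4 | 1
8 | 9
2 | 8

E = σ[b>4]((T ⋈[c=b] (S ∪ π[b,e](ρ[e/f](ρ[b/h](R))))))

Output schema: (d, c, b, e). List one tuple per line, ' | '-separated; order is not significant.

Subexpression sizes:
  T → 6
  S → 6
  R → 5
  ρ[b/h](R) → 5
  ρ[e/f](ρ[b/h](R)) → 5
  π[b,e](ρ[e/f](ρ[b/h](R))) → 5
  (S ∪ π[b,e](ρ[e/f](ρ[b/h](R)))) → 11
  (T ⋈[c=b] (S ∪ π[b,e](ρ[e/f](ρ[b/h](R))))) → 6
  σ[b>4]((T ⋈[c=b] (S ∪ π[b,e](ρ[e/f](ρ[b/h](R)))))) → 4

== RESULT ==
d | c | b | e
2 | 8 | 8 | 2
3 | 5 | 5 | 7
6 | 5 | 5 | 7
8 | 9 | 9 | 2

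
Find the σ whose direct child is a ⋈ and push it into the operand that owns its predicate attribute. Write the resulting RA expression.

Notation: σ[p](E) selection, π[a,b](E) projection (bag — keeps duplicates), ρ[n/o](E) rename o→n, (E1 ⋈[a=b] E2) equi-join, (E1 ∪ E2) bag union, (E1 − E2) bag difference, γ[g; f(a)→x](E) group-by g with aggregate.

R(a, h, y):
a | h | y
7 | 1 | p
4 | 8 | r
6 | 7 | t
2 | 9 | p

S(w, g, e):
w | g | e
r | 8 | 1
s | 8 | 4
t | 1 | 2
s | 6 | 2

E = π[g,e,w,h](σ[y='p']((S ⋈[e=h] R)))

σ filters on y, owned by the right side.
E' = π[g,e,w,h]((S ⋈[e=h] σ[y='p'](R)))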